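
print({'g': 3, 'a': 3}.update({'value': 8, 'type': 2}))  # None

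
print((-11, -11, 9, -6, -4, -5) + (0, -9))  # (-11, -11, 9, -6, -4, -5, 0, -9)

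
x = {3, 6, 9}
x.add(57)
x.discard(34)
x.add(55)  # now {3, 6, 9, 55, 57}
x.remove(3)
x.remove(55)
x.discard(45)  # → {6, 9, 57}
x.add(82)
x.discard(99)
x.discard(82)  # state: {6, 9, 57}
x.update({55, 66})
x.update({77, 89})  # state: {6, 9, 55, 57, 66, 77, 89}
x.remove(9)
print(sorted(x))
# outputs [6, 55, 57, 66, 77, 89]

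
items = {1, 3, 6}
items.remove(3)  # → {1, 6}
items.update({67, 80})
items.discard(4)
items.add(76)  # {1, 6, 67, 76, 80}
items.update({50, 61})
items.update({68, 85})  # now {1, 6, 50, 61, 67, 68, 76, 80, 85}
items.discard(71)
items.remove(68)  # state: {1, 6, 50, 61, 67, 76, 80, 85}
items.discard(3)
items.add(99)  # {1, 6, 50, 61, 67, 76, 80, 85, 99}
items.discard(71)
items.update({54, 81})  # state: {1, 6, 50, 54, 61, 67, 76, 80, 81, 85, 99}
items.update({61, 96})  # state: {1, 6, 50, 54, 61, 67, 76, 80, 81, 85, 96, 99}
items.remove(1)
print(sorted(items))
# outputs [6, 50, 54, 61, 67, 76, 80, 81, 85, 96, 99]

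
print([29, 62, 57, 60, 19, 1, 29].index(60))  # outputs 3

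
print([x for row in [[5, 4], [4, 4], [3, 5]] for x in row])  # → [5, 4, 4, 4, 3, 5]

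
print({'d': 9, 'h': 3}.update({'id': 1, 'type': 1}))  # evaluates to None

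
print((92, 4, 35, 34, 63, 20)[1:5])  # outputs (4, 35, 34, 63)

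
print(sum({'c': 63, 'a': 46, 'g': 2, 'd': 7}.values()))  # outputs 118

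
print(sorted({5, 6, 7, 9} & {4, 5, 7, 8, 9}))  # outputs [5, 7, 9]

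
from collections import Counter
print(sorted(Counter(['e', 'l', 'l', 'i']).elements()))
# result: ['e', 'i', 'l', 'l']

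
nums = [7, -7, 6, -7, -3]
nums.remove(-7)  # [7, 6, -7, -3]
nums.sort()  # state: [-7, -3, 6, 7]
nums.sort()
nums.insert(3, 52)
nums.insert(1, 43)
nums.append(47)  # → [-7, 43, -3, 6, 52, 7, 47]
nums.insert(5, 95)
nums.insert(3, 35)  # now [-7, 43, -3, 35, 6, 52, 95, 7, 47]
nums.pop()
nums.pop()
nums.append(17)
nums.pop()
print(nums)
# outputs [-7, 43, -3, 35, 6, 52, 95]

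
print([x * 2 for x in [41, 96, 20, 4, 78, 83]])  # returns [82, 192, 40, 8, 156, 166]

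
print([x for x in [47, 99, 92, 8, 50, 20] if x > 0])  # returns [47, 99, 92, 8, 50, 20]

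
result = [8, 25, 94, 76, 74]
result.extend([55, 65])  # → [8, 25, 94, 76, 74, 55, 65]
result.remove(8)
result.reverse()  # [65, 55, 74, 76, 94, 25]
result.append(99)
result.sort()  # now [25, 55, 65, 74, 76, 94, 99]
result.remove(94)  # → [25, 55, 65, 74, 76, 99]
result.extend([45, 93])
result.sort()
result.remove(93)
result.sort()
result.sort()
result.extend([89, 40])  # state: [25, 45, 55, 65, 74, 76, 99, 89, 40]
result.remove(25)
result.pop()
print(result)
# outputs [45, 55, 65, 74, 76, 99, 89]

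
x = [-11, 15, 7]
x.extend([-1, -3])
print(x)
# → [-11, 15, 7, -1, -3]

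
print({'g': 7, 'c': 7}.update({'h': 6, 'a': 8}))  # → None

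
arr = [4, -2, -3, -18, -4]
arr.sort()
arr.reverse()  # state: [4, -2, -3, -4, -18]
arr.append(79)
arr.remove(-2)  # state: [4, -3, -4, -18, 79]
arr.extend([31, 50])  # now [4, -3, -4, -18, 79, 31, 50]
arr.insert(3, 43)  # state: [4, -3, -4, 43, -18, 79, 31, 50]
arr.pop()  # 50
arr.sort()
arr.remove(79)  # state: [-18, -4, -3, 4, 31, 43]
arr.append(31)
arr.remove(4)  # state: [-18, -4, -3, 31, 43, 31]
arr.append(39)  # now [-18, -4, -3, 31, 43, 31, 39]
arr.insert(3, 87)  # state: [-18, -4, -3, 87, 31, 43, 31, 39]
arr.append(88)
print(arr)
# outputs [-18, -4, -3, 87, 31, 43, 31, 39, 88]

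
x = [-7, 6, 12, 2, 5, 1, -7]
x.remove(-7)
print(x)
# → [6, 12, 2, 5, 1, -7]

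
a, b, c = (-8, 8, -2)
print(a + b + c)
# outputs -2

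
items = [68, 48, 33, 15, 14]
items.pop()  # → 14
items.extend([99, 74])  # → [68, 48, 33, 15, 99, 74]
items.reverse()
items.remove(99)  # [74, 15, 33, 48, 68]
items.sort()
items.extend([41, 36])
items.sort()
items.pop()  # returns 74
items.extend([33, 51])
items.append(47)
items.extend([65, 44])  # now [15, 33, 36, 41, 48, 68, 33, 51, 47, 65, 44]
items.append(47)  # [15, 33, 36, 41, 48, 68, 33, 51, 47, 65, 44, 47]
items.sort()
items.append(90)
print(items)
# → [15, 33, 33, 36, 41, 44, 47, 47, 48, 51, 65, 68, 90]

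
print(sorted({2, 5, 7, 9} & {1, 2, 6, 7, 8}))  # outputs [2, 7]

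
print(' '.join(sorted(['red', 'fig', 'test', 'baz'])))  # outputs baz fig red test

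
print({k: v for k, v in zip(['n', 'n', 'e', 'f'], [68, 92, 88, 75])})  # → {'n': 92, 'e': 88, 'f': 75}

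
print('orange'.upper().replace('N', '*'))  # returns ORA*GE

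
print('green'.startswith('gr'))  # True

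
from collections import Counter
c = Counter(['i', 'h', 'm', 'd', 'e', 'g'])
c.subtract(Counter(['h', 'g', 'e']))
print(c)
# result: Counter({'i': 1, 'm': 1, 'd': 1, 'h': 0, 'e': 0, 'g': 0})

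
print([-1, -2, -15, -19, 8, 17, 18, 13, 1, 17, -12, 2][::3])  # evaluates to [-1, -19, 18, 17]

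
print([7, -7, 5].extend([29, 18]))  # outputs None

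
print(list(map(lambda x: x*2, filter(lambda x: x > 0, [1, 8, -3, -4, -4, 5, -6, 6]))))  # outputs [2, 16, 10, 12]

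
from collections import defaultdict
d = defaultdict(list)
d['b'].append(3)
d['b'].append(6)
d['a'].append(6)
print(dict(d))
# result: {'b': [3, 6], 'a': [6]}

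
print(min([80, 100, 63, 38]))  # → 38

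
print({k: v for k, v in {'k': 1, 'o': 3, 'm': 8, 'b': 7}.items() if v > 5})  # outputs {'m': 8, 'b': 7}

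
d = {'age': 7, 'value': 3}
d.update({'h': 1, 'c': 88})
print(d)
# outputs {'age': 7, 'value': 3, 'h': 1, 'c': 88}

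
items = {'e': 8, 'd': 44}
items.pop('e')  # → 8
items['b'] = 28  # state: {'d': 44, 'b': 28}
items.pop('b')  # 28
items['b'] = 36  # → {'d': 44, 'b': 36}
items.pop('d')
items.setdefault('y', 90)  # 90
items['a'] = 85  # {'b': 36, 'y': 90, 'a': 85}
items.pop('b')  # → 36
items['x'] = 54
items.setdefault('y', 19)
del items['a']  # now {'y': 90, 'x': 54}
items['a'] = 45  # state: {'y': 90, 'x': 54, 'a': 45}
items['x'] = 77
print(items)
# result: {'y': 90, 'x': 77, 'a': 45}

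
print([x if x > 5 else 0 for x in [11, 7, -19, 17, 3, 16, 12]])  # [11, 7, 0, 17, 0, 16, 12]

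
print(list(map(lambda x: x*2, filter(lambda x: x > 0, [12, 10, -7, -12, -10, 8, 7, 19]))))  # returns [24, 20, 16, 14, 38]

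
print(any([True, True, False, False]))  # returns True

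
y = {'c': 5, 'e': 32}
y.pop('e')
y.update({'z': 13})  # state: {'c': 5, 'z': 13}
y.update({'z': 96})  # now {'c': 5, 'z': 96}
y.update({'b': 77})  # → {'c': 5, 'z': 96, 'b': 77}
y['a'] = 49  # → {'c': 5, 'z': 96, 'b': 77, 'a': 49}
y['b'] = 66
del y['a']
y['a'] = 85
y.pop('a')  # 85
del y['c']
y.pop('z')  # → 96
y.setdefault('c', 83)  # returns 83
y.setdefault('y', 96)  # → 96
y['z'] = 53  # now {'b': 66, 'c': 83, 'y': 96, 'z': 53}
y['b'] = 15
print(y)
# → {'b': 15, 'c': 83, 'y': 96, 'z': 53}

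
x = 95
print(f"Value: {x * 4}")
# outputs Value: 380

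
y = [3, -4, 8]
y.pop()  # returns 8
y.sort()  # [-4, 3]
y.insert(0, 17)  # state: [17, -4, 3]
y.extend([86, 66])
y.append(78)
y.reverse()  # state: [78, 66, 86, 3, -4, 17]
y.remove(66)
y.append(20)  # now [78, 86, 3, -4, 17, 20]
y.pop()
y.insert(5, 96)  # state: [78, 86, 3, -4, 17, 96]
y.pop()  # 96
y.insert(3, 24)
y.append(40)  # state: [78, 86, 3, 24, -4, 17, 40]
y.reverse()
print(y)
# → [40, 17, -4, 24, 3, 86, 78]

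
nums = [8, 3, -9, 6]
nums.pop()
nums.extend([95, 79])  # [8, 3, -9, 95, 79]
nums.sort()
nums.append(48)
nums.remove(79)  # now [-9, 3, 8, 95, 48]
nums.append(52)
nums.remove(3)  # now [-9, 8, 95, 48, 52]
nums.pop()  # 52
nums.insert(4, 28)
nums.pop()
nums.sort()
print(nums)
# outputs [-9, 8, 48, 95]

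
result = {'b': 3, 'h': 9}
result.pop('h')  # 9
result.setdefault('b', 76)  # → 3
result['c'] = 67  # {'b': 3, 'c': 67}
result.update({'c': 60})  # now {'b': 3, 'c': 60}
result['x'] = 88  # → {'b': 3, 'c': 60, 'x': 88}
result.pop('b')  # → 3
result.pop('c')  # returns 60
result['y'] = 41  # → {'x': 88, 'y': 41}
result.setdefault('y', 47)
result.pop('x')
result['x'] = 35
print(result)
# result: {'y': 41, 'x': 35}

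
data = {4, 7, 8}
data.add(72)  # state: {4, 7, 8, 72}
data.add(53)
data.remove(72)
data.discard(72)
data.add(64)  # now {4, 7, 8, 53, 64}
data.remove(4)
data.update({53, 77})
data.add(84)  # {7, 8, 53, 64, 77, 84}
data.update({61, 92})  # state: {7, 8, 53, 61, 64, 77, 84, 92}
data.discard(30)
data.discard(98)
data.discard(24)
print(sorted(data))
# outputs [7, 8, 53, 61, 64, 77, 84, 92]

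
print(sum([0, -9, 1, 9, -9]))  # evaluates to -8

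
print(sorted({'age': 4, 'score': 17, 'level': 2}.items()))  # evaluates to [('age', 4), ('level', 2), ('score', 17)]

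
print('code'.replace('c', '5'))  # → 5ode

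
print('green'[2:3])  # e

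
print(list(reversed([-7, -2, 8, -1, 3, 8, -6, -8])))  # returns [-8, -6, 8, 3, -1, 8, -2, -7]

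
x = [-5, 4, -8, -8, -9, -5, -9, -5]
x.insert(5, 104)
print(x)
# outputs [-5, 4, -8, -8, -9, 104, -5, -9, -5]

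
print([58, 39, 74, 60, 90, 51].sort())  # None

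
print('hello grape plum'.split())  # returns ['hello', 'grape', 'plum']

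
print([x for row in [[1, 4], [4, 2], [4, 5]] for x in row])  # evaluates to [1, 4, 4, 2, 4, 5]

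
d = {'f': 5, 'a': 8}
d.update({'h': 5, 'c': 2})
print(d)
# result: {'f': 5, 'a': 8, 'h': 5, 'c': 2}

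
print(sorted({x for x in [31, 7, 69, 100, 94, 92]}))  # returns [7, 31, 69, 92, 94, 100]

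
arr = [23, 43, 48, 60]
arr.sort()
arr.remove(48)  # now [23, 43, 60]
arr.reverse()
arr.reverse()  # [23, 43, 60]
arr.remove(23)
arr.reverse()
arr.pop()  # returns 43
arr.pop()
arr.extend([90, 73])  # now [90, 73]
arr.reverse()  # [73, 90]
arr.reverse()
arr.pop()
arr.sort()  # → [90]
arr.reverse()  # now [90]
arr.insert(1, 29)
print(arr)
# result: [90, 29]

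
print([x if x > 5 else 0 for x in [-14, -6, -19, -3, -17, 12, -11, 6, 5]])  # [0, 0, 0, 0, 0, 12, 0, 6, 0]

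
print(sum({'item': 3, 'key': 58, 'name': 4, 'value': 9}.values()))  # 74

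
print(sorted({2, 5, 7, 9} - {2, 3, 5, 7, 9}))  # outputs []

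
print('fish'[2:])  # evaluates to sh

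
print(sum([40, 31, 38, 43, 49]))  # 201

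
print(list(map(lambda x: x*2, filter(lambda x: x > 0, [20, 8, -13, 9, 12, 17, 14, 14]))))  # [40, 16, 18, 24, 34, 28, 28]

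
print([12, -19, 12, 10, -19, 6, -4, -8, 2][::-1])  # [2, -8, -4, 6, -19, 10, 12, -19, 12]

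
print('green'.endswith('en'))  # True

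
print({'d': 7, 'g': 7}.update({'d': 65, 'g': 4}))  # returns None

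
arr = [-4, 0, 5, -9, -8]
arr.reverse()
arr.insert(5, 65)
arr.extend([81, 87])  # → [-8, -9, 5, 0, -4, 65, 81, 87]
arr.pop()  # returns 87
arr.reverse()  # [81, 65, -4, 0, 5, -9, -8]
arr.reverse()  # [-8, -9, 5, 0, -4, 65, 81]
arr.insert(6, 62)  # [-8, -9, 5, 0, -4, 65, 62, 81]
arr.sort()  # [-9, -8, -4, 0, 5, 62, 65, 81]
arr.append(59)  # [-9, -8, -4, 0, 5, 62, 65, 81, 59]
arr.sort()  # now [-9, -8, -4, 0, 5, 59, 62, 65, 81]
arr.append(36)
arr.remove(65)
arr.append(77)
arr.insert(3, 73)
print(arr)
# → [-9, -8, -4, 73, 0, 5, 59, 62, 81, 36, 77]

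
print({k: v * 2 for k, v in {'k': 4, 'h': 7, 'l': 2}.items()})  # {'k': 8, 'h': 14, 'l': 4}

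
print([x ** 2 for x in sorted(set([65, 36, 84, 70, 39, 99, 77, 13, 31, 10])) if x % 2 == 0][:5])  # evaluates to [100, 1296, 4900, 7056]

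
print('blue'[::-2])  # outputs el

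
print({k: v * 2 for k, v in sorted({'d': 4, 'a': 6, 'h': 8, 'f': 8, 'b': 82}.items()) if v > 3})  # {'a': 12, 'b': 164, 'd': 8, 'f': 16, 'h': 16}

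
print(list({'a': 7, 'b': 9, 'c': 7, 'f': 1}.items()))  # [('a', 7), ('b', 9), ('c', 7), ('f', 1)]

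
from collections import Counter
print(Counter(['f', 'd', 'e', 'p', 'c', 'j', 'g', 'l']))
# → Counter({'f': 1, 'd': 1, 'e': 1, 'p': 1, 'c': 1, 'j': 1, 'g': 1, 'l': 1})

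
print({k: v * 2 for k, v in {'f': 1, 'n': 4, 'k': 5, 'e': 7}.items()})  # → {'f': 2, 'n': 8, 'k': 10, 'e': 14}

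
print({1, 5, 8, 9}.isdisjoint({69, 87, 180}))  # True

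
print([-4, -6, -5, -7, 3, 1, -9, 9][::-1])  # [9, -9, 1, 3, -7, -5, -6, -4]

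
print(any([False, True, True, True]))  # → True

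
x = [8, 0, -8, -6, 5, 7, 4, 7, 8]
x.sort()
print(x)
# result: [-8, -6, 0, 4, 5, 7, 7, 8, 8]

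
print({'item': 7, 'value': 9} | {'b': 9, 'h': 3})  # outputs {'item': 7, 'value': 9, 'b': 9, 'h': 3}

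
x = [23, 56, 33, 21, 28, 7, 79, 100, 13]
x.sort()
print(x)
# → [7, 13, 21, 23, 28, 33, 56, 79, 100]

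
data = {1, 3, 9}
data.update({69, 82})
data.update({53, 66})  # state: {1, 3, 9, 53, 66, 69, 82}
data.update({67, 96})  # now {1, 3, 9, 53, 66, 67, 69, 82, 96}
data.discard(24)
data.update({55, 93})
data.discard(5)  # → {1, 3, 9, 53, 55, 66, 67, 69, 82, 93, 96}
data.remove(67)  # {1, 3, 9, 53, 55, 66, 69, 82, 93, 96}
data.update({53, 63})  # {1, 3, 9, 53, 55, 63, 66, 69, 82, 93, 96}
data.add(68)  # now {1, 3, 9, 53, 55, 63, 66, 68, 69, 82, 93, 96}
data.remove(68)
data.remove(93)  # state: {1, 3, 9, 53, 55, 63, 66, 69, 82, 96}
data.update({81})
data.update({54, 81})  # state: {1, 3, 9, 53, 54, 55, 63, 66, 69, 81, 82, 96}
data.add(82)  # {1, 3, 9, 53, 54, 55, 63, 66, 69, 81, 82, 96}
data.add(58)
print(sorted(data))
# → [1, 3, 9, 53, 54, 55, 58, 63, 66, 69, 81, 82, 96]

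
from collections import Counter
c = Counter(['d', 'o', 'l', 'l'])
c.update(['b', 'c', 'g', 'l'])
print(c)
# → Counter({'l': 3, 'd': 1, 'o': 1, 'b': 1, 'c': 1, 'g': 1})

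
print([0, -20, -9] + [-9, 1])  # [0, -20, -9, -9, 1]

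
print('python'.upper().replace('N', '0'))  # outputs PYTHO0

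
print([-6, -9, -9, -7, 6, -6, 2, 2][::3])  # [-6, -7, 2]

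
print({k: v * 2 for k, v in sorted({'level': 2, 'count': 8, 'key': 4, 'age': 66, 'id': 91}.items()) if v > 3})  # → {'age': 132, 'count': 16, 'id': 182, 'key': 8}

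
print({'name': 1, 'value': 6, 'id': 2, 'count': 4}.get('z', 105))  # 105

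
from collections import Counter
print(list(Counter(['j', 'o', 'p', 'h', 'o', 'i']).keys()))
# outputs ['j', 'o', 'p', 'h', 'i']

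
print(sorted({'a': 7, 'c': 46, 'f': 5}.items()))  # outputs [('a', 7), ('c', 46), ('f', 5)]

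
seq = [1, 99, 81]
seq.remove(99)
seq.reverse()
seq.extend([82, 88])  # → [81, 1, 82, 88]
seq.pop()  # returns 88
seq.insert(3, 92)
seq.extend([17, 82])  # [81, 1, 82, 92, 17, 82]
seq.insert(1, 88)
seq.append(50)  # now [81, 88, 1, 82, 92, 17, 82, 50]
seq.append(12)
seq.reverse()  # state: [12, 50, 82, 17, 92, 82, 1, 88, 81]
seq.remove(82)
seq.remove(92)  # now [12, 50, 17, 82, 1, 88, 81]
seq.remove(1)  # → [12, 50, 17, 82, 88, 81]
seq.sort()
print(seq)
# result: [12, 17, 50, 81, 82, 88]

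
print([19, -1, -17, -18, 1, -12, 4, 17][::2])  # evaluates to [19, -17, 1, 4]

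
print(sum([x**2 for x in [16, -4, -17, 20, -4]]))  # 977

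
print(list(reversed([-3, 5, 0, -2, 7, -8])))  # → [-8, 7, -2, 0, 5, -3]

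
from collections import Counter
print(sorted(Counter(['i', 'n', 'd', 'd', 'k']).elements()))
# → ['d', 'd', 'i', 'k', 'n']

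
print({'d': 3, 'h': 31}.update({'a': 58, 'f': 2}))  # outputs None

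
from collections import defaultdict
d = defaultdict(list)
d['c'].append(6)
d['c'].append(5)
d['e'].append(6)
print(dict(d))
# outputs {'c': [6, 5], 'e': [6]}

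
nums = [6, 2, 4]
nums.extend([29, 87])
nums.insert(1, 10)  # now [6, 10, 2, 4, 29, 87]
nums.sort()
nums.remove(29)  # [2, 4, 6, 10, 87]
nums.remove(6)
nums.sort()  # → [2, 4, 10, 87]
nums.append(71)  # [2, 4, 10, 87, 71]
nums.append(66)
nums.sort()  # [2, 4, 10, 66, 71, 87]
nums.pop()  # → 87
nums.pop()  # 71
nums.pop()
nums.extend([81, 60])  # [2, 4, 10, 81, 60]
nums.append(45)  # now [2, 4, 10, 81, 60, 45]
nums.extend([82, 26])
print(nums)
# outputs [2, 4, 10, 81, 60, 45, 82, 26]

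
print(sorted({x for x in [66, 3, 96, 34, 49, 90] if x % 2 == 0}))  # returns [34, 66, 90, 96]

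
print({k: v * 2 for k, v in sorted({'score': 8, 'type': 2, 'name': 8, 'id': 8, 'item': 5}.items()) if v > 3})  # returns {'id': 16, 'item': 10, 'name': 16, 'score': 16}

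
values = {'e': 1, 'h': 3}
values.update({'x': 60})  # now {'e': 1, 'h': 3, 'x': 60}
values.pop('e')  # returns 1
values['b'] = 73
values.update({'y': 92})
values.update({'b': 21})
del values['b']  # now {'h': 3, 'x': 60, 'y': 92}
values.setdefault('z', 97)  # 97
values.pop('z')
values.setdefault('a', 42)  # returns 42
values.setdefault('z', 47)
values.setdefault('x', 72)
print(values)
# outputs {'h': 3, 'x': 60, 'y': 92, 'a': 42, 'z': 47}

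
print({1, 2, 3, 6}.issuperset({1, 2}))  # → True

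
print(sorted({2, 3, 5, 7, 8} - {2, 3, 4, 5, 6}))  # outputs [7, 8]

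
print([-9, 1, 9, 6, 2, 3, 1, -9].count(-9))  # 2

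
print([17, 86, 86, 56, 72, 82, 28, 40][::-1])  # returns [40, 28, 82, 72, 56, 86, 86, 17]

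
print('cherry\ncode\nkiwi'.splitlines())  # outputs ['cherry', 'code', 'kiwi']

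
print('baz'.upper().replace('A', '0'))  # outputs B0Z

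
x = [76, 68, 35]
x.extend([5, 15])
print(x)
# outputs [76, 68, 35, 5, 15]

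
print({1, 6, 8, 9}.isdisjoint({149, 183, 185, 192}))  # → True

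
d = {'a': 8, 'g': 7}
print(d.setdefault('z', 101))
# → 101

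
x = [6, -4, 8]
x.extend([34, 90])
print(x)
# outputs [6, -4, 8, 34, 90]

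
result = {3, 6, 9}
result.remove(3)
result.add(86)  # {6, 9, 86}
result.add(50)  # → {6, 9, 50, 86}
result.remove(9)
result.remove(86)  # {6, 50}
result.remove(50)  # {6}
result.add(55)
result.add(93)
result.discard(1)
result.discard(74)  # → {6, 55, 93}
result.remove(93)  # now {6, 55}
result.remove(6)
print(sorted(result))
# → [55]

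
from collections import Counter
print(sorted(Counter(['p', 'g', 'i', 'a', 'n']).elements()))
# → ['a', 'g', 'i', 'n', 'p']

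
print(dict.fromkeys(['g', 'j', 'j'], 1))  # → {'g': 1, 'j': 1}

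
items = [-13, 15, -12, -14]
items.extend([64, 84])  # [-13, 15, -12, -14, 64, 84]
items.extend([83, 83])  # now [-13, 15, -12, -14, 64, 84, 83, 83]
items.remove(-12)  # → [-13, 15, -14, 64, 84, 83, 83]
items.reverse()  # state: [83, 83, 84, 64, -14, 15, -13]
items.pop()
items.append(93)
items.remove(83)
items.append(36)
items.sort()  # [-14, 15, 36, 64, 83, 84, 93]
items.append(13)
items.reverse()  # [13, 93, 84, 83, 64, 36, 15, -14]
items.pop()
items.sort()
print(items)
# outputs [13, 15, 36, 64, 83, 84, 93]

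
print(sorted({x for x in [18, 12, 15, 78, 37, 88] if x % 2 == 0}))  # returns [12, 18, 78, 88]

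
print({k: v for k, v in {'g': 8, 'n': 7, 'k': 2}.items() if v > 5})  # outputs {'g': 8, 'n': 7}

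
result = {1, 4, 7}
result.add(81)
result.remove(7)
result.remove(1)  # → {4, 81}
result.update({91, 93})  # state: {4, 81, 91, 93}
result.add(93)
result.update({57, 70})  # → {4, 57, 70, 81, 91, 93}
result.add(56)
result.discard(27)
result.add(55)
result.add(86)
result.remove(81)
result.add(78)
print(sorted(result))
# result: [4, 55, 56, 57, 70, 78, 86, 91, 93]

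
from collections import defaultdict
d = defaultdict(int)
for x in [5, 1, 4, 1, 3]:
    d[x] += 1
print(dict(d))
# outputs {5: 1, 1: 2, 4: 1, 3: 1}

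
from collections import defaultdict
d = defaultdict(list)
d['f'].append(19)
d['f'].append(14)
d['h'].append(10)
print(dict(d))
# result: {'f': [19, 14], 'h': [10]}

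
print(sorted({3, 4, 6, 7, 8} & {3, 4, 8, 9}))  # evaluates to [3, 4, 8]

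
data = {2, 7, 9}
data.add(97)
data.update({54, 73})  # {2, 7, 9, 54, 73, 97}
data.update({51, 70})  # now {2, 7, 9, 51, 54, 70, 73, 97}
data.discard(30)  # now {2, 7, 9, 51, 54, 70, 73, 97}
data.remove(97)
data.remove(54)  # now {2, 7, 9, 51, 70, 73}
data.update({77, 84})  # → {2, 7, 9, 51, 70, 73, 77, 84}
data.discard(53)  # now {2, 7, 9, 51, 70, 73, 77, 84}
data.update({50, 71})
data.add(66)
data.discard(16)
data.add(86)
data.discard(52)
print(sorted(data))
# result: [2, 7, 9, 50, 51, 66, 70, 71, 73, 77, 84, 86]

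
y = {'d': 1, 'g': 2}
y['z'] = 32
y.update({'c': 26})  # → {'d': 1, 'g': 2, 'z': 32, 'c': 26}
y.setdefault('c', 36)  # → 26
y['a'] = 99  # {'d': 1, 'g': 2, 'z': 32, 'c': 26, 'a': 99}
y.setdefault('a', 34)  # 99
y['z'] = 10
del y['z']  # {'d': 1, 'g': 2, 'c': 26, 'a': 99}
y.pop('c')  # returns 26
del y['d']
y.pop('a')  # 99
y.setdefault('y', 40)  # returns 40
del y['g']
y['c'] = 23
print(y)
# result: {'y': 40, 'c': 23}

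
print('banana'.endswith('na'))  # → True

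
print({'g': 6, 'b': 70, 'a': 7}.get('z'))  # None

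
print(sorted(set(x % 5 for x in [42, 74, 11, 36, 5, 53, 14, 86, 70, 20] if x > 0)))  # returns [0, 1, 2, 3, 4]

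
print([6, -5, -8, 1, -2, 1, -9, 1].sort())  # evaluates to None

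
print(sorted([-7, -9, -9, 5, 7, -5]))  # [-9, -9, -7, -5, 5, 7]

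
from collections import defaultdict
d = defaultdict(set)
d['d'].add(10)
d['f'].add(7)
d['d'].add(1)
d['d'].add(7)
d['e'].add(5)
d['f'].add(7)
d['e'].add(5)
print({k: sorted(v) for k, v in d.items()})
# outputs {'d': [1, 7, 10], 'f': [7], 'e': [5]}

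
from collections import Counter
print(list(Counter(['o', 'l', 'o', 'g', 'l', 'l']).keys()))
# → ['o', 'l', 'g']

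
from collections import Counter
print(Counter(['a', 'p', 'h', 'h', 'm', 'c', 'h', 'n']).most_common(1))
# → [('h', 3)]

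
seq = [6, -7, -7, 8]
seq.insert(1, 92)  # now [6, 92, -7, -7, 8]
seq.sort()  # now [-7, -7, 6, 8, 92]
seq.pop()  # 92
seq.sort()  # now [-7, -7, 6, 8]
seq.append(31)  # [-7, -7, 6, 8, 31]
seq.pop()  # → 31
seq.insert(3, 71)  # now [-7, -7, 6, 71, 8]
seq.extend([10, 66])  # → [-7, -7, 6, 71, 8, 10, 66]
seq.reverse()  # [66, 10, 8, 71, 6, -7, -7]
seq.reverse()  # [-7, -7, 6, 71, 8, 10, 66]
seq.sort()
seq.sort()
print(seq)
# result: [-7, -7, 6, 8, 10, 66, 71]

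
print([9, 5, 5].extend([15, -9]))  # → None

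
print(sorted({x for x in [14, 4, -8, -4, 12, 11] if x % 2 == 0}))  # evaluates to [-8, -4, 4, 12, 14]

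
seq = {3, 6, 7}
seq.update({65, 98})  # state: {3, 6, 7, 65, 98}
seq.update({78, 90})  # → {3, 6, 7, 65, 78, 90, 98}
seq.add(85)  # {3, 6, 7, 65, 78, 85, 90, 98}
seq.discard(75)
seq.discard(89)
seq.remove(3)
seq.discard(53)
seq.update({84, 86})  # {6, 7, 65, 78, 84, 85, 86, 90, 98}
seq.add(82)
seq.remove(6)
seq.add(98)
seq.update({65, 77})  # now {7, 65, 77, 78, 82, 84, 85, 86, 90, 98}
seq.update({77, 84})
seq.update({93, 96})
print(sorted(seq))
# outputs [7, 65, 77, 78, 82, 84, 85, 86, 90, 93, 96, 98]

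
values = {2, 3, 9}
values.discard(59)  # {2, 3, 9}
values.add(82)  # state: {2, 3, 9, 82}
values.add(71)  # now {2, 3, 9, 71, 82}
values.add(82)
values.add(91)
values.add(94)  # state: {2, 3, 9, 71, 82, 91, 94}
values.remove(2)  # {3, 9, 71, 82, 91, 94}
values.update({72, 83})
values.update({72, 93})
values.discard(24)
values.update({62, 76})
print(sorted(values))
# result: [3, 9, 62, 71, 72, 76, 82, 83, 91, 93, 94]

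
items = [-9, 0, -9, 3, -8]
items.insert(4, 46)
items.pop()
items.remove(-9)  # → [0, -9, 3, 46]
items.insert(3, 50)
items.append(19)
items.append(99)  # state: [0, -9, 3, 50, 46, 19, 99]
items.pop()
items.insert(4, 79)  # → [0, -9, 3, 50, 79, 46, 19]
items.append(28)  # [0, -9, 3, 50, 79, 46, 19, 28]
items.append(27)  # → [0, -9, 3, 50, 79, 46, 19, 28, 27]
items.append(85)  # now [0, -9, 3, 50, 79, 46, 19, 28, 27, 85]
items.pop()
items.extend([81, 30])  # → [0, -9, 3, 50, 79, 46, 19, 28, 27, 81, 30]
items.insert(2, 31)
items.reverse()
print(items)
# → [30, 81, 27, 28, 19, 46, 79, 50, 3, 31, -9, 0]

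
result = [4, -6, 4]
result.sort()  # [-6, 4, 4]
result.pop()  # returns 4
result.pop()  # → 4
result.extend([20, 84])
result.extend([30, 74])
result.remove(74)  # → [-6, 20, 84, 30]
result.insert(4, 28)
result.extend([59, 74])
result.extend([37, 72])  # [-6, 20, 84, 30, 28, 59, 74, 37, 72]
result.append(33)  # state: [-6, 20, 84, 30, 28, 59, 74, 37, 72, 33]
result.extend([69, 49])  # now [-6, 20, 84, 30, 28, 59, 74, 37, 72, 33, 69, 49]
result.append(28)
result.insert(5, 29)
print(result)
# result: [-6, 20, 84, 30, 28, 29, 59, 74, 37, 72, 33, 69, 49, 28]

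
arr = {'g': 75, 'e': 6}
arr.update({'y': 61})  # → {'g': 75, 'e': 6, 'y': 61}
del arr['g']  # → {'e': 6, 'y': 61}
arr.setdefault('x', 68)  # 68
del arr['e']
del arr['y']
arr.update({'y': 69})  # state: {'x': 68, 'y': 69}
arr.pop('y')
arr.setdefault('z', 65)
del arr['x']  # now {'z': 65}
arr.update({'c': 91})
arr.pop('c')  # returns 91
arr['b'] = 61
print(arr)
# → {'z': 65, 'b': 61}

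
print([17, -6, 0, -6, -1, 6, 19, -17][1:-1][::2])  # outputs [-6, -6, 6]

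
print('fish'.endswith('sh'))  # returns True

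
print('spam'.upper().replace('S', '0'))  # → 0PAM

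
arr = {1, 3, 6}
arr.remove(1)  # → {3, 6}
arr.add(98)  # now {3, 6, 98}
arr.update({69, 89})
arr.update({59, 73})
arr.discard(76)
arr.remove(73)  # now {3, 6, 59, 69, 89, 98}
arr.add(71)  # {3, 6, 59, 69, 71, 89, 98}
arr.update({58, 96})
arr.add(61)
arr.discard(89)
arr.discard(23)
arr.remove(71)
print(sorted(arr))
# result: [3, 6, 58, 59, 61, 69, 96, 98]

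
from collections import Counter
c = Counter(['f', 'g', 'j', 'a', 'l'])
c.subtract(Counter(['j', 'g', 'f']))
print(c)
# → Counter({'a': 1, 'l': 1, 'f': 0, 'g': 0, 'j': 0})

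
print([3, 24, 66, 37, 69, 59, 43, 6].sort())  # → None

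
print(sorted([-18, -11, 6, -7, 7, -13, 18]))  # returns [-18, -13, -11, -7, 6, 7, 18]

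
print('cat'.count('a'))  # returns 1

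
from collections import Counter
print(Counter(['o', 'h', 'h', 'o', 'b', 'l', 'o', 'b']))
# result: Counter({'o': 3, 'h': 2, 'b': 2, 'l': 1})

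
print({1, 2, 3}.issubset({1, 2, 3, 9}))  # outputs True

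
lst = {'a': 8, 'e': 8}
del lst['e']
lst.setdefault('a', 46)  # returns 8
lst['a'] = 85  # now {'a': 85}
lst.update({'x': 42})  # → {'a': 85, 'x': 42}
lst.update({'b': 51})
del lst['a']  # {'x': 42, 'b': 51}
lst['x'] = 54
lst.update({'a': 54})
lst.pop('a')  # 54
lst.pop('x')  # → 54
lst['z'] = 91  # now {'b': 51, 'z': 91}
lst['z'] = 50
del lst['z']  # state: {'b': 51}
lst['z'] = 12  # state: {'b': 51, 'z': 12}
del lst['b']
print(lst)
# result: {'z': 12}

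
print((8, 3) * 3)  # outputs (8, 3, 8, 3, 8, 3)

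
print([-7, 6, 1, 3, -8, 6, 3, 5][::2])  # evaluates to [-7, 1, -8, 3]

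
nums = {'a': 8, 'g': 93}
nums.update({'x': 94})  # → {'a': 8, 'g': 93, 'x': 94}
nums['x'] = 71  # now {'a': 8, 'g': 93, 'x': 71}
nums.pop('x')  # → 71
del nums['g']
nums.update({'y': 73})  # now {'a': 8, 'y': 73}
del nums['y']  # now {'a': 8}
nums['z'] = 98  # {'a': 8, 'z': 98}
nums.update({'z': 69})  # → {'a': 8, 'z': 69}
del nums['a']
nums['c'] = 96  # {'z': 69, 'c': 96}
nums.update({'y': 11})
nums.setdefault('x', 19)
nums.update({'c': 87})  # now {'z': 69, 'c': 87, 'y': 11, 'x': 19}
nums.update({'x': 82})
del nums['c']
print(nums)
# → {'z': 69, 'y': 11, 'x': 82}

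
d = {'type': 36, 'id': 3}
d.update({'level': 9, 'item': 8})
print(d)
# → {'type': 36, 'id': 3, 'level': 9, 'item': 8}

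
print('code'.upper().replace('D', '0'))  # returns CO0E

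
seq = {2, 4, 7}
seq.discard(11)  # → {2, 4, 7}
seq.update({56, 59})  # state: {2, 4, 7, 56, 59}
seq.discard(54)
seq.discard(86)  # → {2, 4, 7, 56, 59}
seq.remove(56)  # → {2, 4, 7, 59}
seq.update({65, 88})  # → {2, 4, 7, 59, 65, 88}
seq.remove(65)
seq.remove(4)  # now {2, 7, 59, 88}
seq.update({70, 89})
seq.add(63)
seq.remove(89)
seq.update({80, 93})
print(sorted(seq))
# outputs [2, 7, 59, 63, 70, 80, 88, 93]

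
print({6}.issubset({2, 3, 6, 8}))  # True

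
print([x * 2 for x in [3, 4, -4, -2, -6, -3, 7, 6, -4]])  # [6, 8, -8, -4, -12, -6, 14, 12, -8]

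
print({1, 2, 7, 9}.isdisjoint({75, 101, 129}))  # True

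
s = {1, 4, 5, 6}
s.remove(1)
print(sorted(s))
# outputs [4, 5, 6]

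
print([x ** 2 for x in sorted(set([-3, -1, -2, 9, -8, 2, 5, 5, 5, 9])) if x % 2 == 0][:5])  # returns [64, 4, 4]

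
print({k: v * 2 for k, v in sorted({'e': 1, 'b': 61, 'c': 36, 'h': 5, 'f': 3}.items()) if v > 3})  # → {'b': 122, 'c': 72, 'h': 10}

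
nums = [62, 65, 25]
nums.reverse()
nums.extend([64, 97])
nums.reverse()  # [97, 64, 62, 65, 25]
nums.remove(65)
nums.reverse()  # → [25, 62, 64, 97]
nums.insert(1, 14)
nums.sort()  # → [14, 25, 62, 64, 97]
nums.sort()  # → [14, 25, 62, 64, 97]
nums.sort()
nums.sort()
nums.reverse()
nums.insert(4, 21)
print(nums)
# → [97, 64, 62, 25, 21, 14]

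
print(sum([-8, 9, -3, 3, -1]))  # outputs 0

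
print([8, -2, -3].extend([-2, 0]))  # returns None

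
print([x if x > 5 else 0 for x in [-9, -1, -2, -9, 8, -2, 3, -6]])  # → [0, 0, 0, 0, 8, 0, 0, 0]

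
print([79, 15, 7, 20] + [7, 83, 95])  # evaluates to [79, 15, 7, 20, 7, 83, 95]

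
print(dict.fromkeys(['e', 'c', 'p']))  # {'e': None, 'c': None, 'p': None}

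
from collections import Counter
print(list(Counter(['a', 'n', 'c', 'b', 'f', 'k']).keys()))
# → ['a', 'n', 'c', 'b', 'f', 'k']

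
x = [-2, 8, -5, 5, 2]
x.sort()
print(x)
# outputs [-5, -2, 2, 5, 8]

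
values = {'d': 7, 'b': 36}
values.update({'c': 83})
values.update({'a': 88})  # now {'d': 7, 'b': 36, 'c': 83, 'a': 88}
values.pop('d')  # 7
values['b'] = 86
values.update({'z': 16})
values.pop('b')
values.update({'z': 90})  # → {'c': 83, 'a': 88, 'z': 90}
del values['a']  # {'c': 83, 'z': 90}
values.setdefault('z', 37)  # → 90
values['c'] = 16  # {'c': 16, 'z': 90}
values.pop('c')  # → 16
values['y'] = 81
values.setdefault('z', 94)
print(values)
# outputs {'z': 90, 'y': 81}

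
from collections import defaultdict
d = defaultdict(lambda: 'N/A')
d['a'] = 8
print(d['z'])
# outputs N/A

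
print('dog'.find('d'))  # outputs 0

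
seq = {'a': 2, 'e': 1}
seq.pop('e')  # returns 1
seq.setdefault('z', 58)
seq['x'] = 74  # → {'a': 2, 'z': 58, 'x': 74}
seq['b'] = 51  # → {'a': 2, 'z': 58, 'x': 74, 'b': 51}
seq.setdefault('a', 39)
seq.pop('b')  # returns 51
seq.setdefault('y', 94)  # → 94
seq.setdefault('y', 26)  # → 94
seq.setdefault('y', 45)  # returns 94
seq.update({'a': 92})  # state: {'a': 92, 'z': 58, 'x': 74, 'y': 94}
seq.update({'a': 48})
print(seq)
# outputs {'a': 48, 'z': 58, 'x': 74, 'y': 94}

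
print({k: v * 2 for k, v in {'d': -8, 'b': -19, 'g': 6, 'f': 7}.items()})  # {'d': -16, 'b': -38, 'g': 12, 'f': 14}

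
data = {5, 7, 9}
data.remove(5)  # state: {7, 9}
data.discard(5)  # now {7, 9}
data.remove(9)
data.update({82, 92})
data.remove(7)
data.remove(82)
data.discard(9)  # {92}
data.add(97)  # {92, 97}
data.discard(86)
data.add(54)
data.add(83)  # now {54, 83, 92, 97}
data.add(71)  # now {54, 71, 83, 92, 97}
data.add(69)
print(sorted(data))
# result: [54, 69, 71, 83, 92, 97]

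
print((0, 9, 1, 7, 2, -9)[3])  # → 7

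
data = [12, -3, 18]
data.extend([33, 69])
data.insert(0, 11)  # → [11, 12, -3, 18, 33, 69]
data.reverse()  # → [69, 33, 18, -3, 12, 11]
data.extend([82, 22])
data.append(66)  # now [69, 33, 18, -3, 12, 11, 82, 22, 66]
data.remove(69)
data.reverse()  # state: [66, 22, 82, 11, 12, -3, 18, 33]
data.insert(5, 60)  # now [66, 22, 82, 11, 12, 60, -3, 18, 33]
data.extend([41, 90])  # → [66, 22, 82, 11, 12, 60, -3, 18, 33, 41, 90]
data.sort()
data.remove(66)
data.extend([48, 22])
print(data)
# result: [-3, 11, 12, 18, 22, 33, 41, 60, 82, 90, 48, 22]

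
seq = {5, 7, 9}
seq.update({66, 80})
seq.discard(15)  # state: {5, 7, 9, 66, 80}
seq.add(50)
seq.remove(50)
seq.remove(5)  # {7, 9, 66, 80}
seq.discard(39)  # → {7, 9, 66, 80}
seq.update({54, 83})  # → {7, 9, 54, 66, 80, 83}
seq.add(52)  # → {7, 9, 52, 54, 66, 80, 83}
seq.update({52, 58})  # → {7, 9, 52, 54, 58, 66, 80, 83}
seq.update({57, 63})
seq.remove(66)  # {7, 9, 52, 54, 57, 58, 63, 80, 83}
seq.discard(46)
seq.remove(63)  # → {7, 9, 52, 54, 57, 58, 80, 83}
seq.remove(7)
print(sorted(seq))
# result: [9, 52, 54, 57, 58, 80, 83]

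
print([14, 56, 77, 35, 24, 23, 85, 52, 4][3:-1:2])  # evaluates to [35, 23, 52]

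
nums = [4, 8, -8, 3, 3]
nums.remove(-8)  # [4, 8, 3, 3]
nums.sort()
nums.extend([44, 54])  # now [3, 3, 4, 8, 44, 54]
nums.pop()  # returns 54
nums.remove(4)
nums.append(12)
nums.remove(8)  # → [3, 3, 44, 12]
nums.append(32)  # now [3, 3, 44, 12, 32]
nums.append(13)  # [3, 3, 44, 12, 32, 13]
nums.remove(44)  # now [3, 3, 12, 32, 13]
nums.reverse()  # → [13, 32, 12, 3, 3]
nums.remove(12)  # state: [13, 32, 3, 3]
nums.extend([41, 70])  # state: [13, 32, 3, 3, 41, 70]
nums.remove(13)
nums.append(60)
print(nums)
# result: [32, 3, 3, 41, 70, 60]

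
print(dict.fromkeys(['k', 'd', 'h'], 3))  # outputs {'k': 3, 'd': 3, 'h': 3}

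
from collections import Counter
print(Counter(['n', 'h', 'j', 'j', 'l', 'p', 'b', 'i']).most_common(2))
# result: [('j', 2), ('n', 1)]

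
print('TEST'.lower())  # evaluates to test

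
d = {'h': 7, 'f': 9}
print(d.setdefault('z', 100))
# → 100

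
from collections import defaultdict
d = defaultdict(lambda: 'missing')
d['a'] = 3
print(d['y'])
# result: missing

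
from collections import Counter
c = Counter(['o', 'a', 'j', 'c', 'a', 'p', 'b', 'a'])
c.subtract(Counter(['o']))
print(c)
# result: Counter({'a': 3, 'j': 1, 'c': 1, 'p': 1, 'b': 1, 'o': 0})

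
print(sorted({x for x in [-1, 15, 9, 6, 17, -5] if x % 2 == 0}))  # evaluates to [6]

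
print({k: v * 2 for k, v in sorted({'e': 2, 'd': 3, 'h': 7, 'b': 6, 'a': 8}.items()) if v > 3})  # {'a': 16, 'b': 12, 'h': 14}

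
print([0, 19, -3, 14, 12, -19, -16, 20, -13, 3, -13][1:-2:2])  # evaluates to [19, 14, -19, 20]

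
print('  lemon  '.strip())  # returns lemon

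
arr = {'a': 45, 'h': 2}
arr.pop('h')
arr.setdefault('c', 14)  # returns 14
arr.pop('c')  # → 14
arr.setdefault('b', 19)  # 19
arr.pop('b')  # 19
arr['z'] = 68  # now {'a': 45, 'z': 68}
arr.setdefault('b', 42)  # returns 42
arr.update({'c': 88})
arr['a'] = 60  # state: {'a': 60, 'z': 68, 'b': 42, 'c': 88}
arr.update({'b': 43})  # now {'a': 60, 'z': 68, 'b': 43, 'c': 88}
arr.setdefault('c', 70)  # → 88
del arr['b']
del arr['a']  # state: {'z': 68, 'c': 88}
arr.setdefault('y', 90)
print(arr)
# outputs {'z': 68, 'c': 88, 'y': 90}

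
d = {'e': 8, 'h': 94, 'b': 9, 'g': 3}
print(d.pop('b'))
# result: 9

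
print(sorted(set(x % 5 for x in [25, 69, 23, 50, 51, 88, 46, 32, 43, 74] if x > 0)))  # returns [0, 1, 2, 3, 4]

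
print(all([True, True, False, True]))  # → False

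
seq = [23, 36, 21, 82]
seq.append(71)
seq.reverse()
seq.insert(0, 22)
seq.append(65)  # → [22, 71, 82, 21, 36, 23, 65]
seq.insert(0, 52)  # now [52, 22, 71, 82, 21, 36, 23, 65]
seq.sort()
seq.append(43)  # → [21, 22, 23, 36, 52, 65, 71, 82, 43]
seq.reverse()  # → [43, 82, 71, 65, 52, 36, 23, 22, 21]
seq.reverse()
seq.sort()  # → [21, 22, 23, 36, 43, 52, 65, 71, 82]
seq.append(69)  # [21, 22, 23, 36, 43, 52, 65, 71, 82, 69]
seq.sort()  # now [21, 22, 23, 36, 43, 52, 65, 69, 71, 82]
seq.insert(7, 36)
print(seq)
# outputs [21, 22, 23, 36, 43, 52, 65, 36, 69, 71, 82]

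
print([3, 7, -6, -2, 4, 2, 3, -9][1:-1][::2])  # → [7, -2, 2]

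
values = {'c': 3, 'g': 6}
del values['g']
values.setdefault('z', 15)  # 15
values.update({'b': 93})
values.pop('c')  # 3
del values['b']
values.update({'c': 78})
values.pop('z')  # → 15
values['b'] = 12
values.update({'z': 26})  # {'c': 78, 'b': 12, 'z': 26}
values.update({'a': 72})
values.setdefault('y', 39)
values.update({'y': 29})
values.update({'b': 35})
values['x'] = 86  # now {'c': 78, 'b': 35, 'z': 26, 'a': 72, 'y': 29, 'x': 86}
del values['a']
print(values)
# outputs {'c': 78, 'b': 35, 'z': 26, 'y': 29, 'x': 86}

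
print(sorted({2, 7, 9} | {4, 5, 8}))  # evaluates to [2, 4, 5, 7, 8, 9]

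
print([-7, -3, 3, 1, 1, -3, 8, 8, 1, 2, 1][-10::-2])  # [-3]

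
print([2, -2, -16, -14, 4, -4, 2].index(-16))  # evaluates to 2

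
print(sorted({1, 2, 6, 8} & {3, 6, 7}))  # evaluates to [6]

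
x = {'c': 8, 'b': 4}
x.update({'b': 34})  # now {'c': 8, 'b': 34}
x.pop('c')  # 8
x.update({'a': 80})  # {'b': 34, 'a': 80}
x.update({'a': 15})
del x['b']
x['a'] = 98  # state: {'a': 98}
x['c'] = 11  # {'a': 98, 'c': 11}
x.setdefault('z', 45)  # 45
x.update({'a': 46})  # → {'a': 46, 'c': 11, 'z': 45}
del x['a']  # {'c': 11, 'z': 45}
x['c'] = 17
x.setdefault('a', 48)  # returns 48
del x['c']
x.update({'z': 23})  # {'z': 23, 'a': 48}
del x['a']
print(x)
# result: {'z': 23}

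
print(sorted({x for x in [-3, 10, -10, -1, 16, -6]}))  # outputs [-10, -6, -3, -1, 10, 16]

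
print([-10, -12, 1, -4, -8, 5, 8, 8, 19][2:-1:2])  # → [1, -8, 8]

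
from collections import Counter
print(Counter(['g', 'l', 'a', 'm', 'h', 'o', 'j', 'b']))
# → Counter({'g': 1, 'l': 1, 'a': 1, 'm': 1, 'h': 1, 'o': 1, 'j': 1, 'b': 1})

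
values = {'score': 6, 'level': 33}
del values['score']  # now {'level': 33}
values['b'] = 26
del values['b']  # {'level': 33}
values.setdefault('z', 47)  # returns 47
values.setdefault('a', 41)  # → 41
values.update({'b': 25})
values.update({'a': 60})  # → {'level': 33, 'z': 47, 'a': 60, 'b': 25}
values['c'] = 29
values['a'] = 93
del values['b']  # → {'level': 33, 'z': 47, 'a': 93, 'c': 29}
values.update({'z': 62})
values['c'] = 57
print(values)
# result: {'level': 33, 'z': 62, 'a': 93, 'c': 57}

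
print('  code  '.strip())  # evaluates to code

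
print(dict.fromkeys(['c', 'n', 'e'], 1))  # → {'c': 1, 'n': 1, 'e': 1}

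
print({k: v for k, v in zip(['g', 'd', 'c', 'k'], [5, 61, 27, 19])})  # {'g': 5, 'd': 61, 'c': 27, 'k': 19}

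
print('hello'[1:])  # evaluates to ello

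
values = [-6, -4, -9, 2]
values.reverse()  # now [2, -9, -4, -6]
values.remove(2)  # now [-9, -4, -6]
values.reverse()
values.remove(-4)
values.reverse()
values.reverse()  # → [-6, -9]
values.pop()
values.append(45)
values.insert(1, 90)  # [-6, 90, 45]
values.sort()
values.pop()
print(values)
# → [-6, 45]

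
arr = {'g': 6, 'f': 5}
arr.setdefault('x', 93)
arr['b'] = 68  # {'g': 6, 'f': 5, 'x': 93, 'b': 68}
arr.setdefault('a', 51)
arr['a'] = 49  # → {'g': 6, 'f': 5, 'x': 93, 'b': 68, 'a': 49}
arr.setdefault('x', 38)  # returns 93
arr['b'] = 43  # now {'g': 6, 'f': 5, 'x': 93, 'b': 43, 'a': 49}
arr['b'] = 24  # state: {'g': 6, 'f': 5, 'x': 93, 'b': 24, 'a': 49}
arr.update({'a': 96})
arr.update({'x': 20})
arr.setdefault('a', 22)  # 96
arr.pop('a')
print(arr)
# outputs {'g': 6, 'f': 5, 'x': 20, 'b': 24}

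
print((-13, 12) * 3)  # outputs (-13, 12, -13, 12, -13, 12)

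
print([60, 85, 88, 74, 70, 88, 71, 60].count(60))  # 2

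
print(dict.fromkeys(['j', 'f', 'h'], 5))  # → {'j': 5, 'f': 5, 'h': 5}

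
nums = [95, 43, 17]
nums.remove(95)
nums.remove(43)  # [17]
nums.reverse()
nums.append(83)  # [17, 83]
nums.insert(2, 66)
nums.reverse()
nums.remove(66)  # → [83, 17]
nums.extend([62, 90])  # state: [83, 17, 62, 90]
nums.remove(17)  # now [83, 62, 90]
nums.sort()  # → [62, 83, 90]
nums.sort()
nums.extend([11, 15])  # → [62, 83, 90, 11, 15]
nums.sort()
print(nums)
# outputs [11, 15, 62, 83, 90]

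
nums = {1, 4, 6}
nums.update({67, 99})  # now {1, 4, 6, 67, 99}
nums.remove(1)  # {4, 6, 67, 99}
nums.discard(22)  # {4, 6, 67, 99}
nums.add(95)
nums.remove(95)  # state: {4, 6, 67, 99}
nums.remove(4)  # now {6, 67, 99}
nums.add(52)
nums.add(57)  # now {6, 52, 57, 67, 99}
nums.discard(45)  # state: {6, 52, 57, 67, 99}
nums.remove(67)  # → {6, 52, 57, 99}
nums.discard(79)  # {6, 52, 57, 99}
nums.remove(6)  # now {52, 57, 99}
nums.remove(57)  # {52, 99}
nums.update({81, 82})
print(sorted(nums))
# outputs [52, 81, 82, 99]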